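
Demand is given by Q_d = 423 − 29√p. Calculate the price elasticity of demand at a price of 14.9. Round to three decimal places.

At p = 14.9, Q_d = 311.0585.
dQ_d/dp = −29/(2√p) = −29/(2·3.8601).
Point elasticity E = (dQ_d/dp)·(p/Q_d) = -3.7564 × 14.9/311.0585 ≈ -0.180.
|E| < 1, so demand is inelastic at this price.

-0.180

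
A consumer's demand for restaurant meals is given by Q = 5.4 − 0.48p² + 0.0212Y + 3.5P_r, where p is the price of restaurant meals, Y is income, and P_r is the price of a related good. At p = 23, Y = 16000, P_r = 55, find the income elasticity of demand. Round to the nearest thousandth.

1.198

Q = 5.4 − 0.48(23)² + 0.0212(16000) + 3.5(55) = 5.4 − 253.92 + 339.2 + 192.5 = 283.18.
∂Q/∂Y = +0.0212, so E_I = 0.0212·(16000/283.18) ≈ 1.198.
E_I > 1: normal good (luxury).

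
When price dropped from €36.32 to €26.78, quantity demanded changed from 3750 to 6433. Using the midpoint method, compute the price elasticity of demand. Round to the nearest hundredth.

-1.74

%ΔQ = (6433 − 3750)/[(3750 + 6433)/2] = 2683/5091.5 ≈ 0.5270.
%Δp = (26.78 − 36.32)/[(36.32 + 26.78)/2] = -9.54/31.55 ≈ -0.3024.
Arc elasticity E = %ΔQ/%Δp ≈ 0.5270/-0.3024 ≈ -1.74.
|E| > 1: demand is elastic over this range.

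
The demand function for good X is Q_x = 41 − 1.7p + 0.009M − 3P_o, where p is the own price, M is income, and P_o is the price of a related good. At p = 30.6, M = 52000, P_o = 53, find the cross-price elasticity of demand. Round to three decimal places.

-0.534

Substituting, Q_x = 41 − 1.7(30.6) + 0.009(52000) − 3(53) = 41 − 52.02 + 468 − 159 = 297.98.
∂Q_x/∂P_o = −3, so E_xy = -3·(53/297.98) ≈ -0.534.
E_xy < 0: the goods are complements.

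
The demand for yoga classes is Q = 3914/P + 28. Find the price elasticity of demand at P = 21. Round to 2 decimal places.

At P = 21, Q = 214.381.
dQ/dP = −3914/P² = −8.8753.
Point elasticity E = (dQ/dP)·(P/Q) = -8.8753 × 21/214.381 ≈ -0.87.
|E| < 1, so demand is inelastic at this price.

-0.87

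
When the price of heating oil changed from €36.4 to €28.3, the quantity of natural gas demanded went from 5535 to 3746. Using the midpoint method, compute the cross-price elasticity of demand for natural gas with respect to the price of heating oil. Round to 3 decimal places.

1.540

%ΔQ_x = (3746 − 5535)/[(5535+3746)/2] = -1789/4640.5 ≈ -0.3855.
%ΔP_y = (28.3 − 36.4)/[(36.4+28.3)/2] ≈ -0.2504.
E_xy = -0.3855/-0.2504 ≈ 1.540.
E_xy > 0, so natural gas and heating oil are substitutes.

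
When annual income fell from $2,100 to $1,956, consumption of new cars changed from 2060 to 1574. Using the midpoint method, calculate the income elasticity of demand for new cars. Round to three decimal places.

3.767

%ΔQ = (1574 − 2060)/[(2060+1574)/2] = -486/1817 ≈ -0.2675.
%ΔI = (1,956 − 2,100)/[(2,100+1,956)/2] = -144/2028 ≈ -0.0710.
E_I = %ΔQ/%ΔI ≈ 3.767.
E_I > 1: normal good (luxury).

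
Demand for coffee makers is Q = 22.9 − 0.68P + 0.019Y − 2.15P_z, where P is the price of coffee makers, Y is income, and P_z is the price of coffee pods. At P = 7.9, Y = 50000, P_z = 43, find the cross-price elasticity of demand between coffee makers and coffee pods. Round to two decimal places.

Q = 22.9 − 0.68(7.9) + 0.019(50000) − 2.15(43) = 22.9 − 5.372 + 950 − 92.45 = 875.078.
∂Q/∂P_z = −2.15, so E_xy = -2.15·(43/875.078) ≈ -0.11.
E_xy < 0: the goods are complements.

-0.11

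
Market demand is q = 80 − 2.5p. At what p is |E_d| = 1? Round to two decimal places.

16.00

For linear demand q = a − bp, E = −bp/(a − bp). |E| = 1 ⇒ bp = a − bp ⇒ p = a/(2b).
p = 80/(2·2.5) = 16.00.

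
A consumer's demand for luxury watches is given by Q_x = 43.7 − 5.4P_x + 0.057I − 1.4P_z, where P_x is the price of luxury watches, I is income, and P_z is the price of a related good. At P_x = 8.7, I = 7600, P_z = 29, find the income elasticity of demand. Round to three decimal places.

1.113

Evaluating quantity at (P_x, I, P_z) gives Q_x = 43.7 − 5.4(8.7) + 0.057(7600) − 1.4(29) = 43.7 − 46.98 + 433.2 − 40.6 = 389.32.
∂Q_x/∂I = +0.057, so E_I = 0.057·(7600/389.32) ≈ 1.113.
E_I > 1: normal good (luxury).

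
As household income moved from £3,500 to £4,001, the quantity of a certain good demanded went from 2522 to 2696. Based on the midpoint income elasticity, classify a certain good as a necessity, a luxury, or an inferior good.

necessity

%ΔQ = (2696 − 2522)/[(2522+2696)/2] = 174/2609 ≈ 0.0667.
%ΔI = (4,001 − 3,500)/[(3,500+4,001)/2] = 501/3750.5 ≈ 0.1336.
E_I = %ΔQ/%ΔI ≈ 0.499.
E_I ∈ (0,1): normal good (necessity).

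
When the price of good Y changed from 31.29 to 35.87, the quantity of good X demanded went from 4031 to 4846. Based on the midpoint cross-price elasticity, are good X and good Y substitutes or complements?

%ΔQ_x = (4846 − 4031)/[(4031+4846)/2] = 815/4438.5 ≈ 0.1836.
%ΔP_y = (35.87 − 31.29)/[(31.29+35.87)/2] ≈ 0.1364.
E_xy = 0.1836/0.1364 ≈ 1.346.
E_xy > 0, so the goods are substitutes.

substitutes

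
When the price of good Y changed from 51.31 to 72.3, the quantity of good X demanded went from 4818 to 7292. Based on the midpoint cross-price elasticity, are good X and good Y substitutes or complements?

substitutes

%ΔQ_x = (7292 − 4818)/[(4818+7292)/2] = 2474/6055 ≈ 0.4086.
%ΔP_y = (72.3 − 51.31)/[(51.31+72.3)/2] ≈ 0.3396.
E_xy = 0.4086/0.3396 ≈ 1.203.
E_xy > 0, so the goods are substitutes.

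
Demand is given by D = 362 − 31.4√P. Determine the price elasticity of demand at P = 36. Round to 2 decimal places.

At P = 36, D = 173.6.
dD/dP = −31.4/(2√P) = −31.4/(2·6).
Point elasticity E = (dD/dP)·(P/D) = -2.6167 × 36/173.6 ≈ -0.54.
|E| < 1, so demand is inelastic at this price.

-0.54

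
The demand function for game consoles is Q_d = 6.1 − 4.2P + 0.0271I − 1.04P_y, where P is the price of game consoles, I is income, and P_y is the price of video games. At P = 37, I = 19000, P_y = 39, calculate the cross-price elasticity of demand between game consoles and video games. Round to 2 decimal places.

Substituting, Q_d = 6.1 − 4.2(37) + 0.0271(19000) − 1.04(39) = 6.1 − 155.4 + 514.9 − 40.56 = 325.04.
∂Q_d/∂P_y = −1.04, so E_xy = -1.04·(39/325.04) ≈ -0.12.
E_xy < 0: the goods are complements.

-0.12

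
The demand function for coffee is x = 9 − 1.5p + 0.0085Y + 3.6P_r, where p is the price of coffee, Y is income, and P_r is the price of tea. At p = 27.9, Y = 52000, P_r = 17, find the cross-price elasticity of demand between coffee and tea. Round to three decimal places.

Evaluating quantity at (p, Y, P_r) gives x = 9 − 1.5(27.9) + 0.0085(52000) + 3.6(17) = 9 − 41.85 + 442 + 61.2 = 470.35.
∂x/∂P_r = +3.6, so E_xy = 3.6·(17/470.35) ≈ 0.130.
E_xy > 0: the goods are substitutes.

0.130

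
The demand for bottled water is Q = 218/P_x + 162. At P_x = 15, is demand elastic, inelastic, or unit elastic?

At P_x = 15, Q = 176.5333.
dQ/dP_x = −218/P_x² = −0.9689.
Point elasticity E = (dQ/dP_x)·(P_x/Q) = -0.9689 × 15/176.5333 ≈ -0.082.
|E| ≈ 0.082 < 1, so demand is inelastic.

inelastic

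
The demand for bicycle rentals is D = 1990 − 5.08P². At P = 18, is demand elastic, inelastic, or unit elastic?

At P = 18, D = 344.08.
dD/dP = −2·5.08·P = −182.88.
Point elasticity E = (dD/dP)·(P/D) = -182.88 × 18/344.08 ≈ -9.567.
|E| ≈ 9.567 > 1, so demand is elastic.

elastic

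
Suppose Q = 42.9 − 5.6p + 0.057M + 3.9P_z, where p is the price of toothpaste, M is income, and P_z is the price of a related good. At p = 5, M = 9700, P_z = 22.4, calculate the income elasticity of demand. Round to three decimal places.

Q = 42.9 − 5.6(5) + 0.057(9700) + 3.9(22.4) = 42.9 − 28 + 552.9 + 87.36 = 655.16.
∂Q/∂M = +0.057, so E_I = 0.057·(9700/655.16) ≈ 0.844.
E_I ∈ (0,1): normal good (necessity).

0.844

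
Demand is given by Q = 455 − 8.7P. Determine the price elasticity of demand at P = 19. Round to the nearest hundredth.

-0.57

At P = 19, Q = 289.7.
dQ/dP = −8.7.
Point elasticity E = (dQ/dP)·(P/Q) = -8.7 × 19/289.7 ≈ -0.57.
|E| < 1, so demand is inelastic at this price.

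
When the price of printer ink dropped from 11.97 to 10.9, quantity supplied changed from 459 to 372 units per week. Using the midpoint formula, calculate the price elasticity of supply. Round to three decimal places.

2.238

%ΔQ = (372 − 459)/[(459 + 372)/2] = -87/415.5 ≈ -0.2094.
%ΔP = (10.9 − 11.97)/[(11.97 + 10.9)/2] = -1.07/11.435 ≈ -0.0936.
Arc elasticity E = %ΔQ/%ΔP ≈ -0.2094/-0.0936 ≈ 2.238.
|E| > 1: supply is elastic over this range.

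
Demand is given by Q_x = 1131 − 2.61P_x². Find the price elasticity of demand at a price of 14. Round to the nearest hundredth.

-1.65

At P_x = 14, Q_x = 619.44.
dQ_x/dP_x = −2·2.61·P_x = −73.08.
Point elasticity E = (dQ_x/dP_x)·(P_x/Q_x) = -73.08 × 14/619.44 ≈ -1.65.
|E| > 1, so demand is elastic at this price.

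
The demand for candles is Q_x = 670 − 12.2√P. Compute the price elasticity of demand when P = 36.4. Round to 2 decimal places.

-0.06

At P = 36.4, Q_x = 596.3945.
dQ_x/dP = −12.2/(2√P) = −12.2/(2·6.0332).
Point elasticity E = (dQ_x/dP)·(P/Q_x) = -1.0111 × 36.4/596.3945 ≈ -0.06.
|E| < 1, so demand is inelastic at this price.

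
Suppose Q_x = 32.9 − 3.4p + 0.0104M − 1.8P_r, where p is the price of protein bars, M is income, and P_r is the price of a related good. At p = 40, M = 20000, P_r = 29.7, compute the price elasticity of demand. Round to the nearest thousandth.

Substituting, Q_x = 32.9 − 3.4(40) + 0.0104(20000) − 1.8(29.7) = 32.9 − 136 + 208 − 53.46 = 51.44.
∂Q_x/∂p = −3.4, so E_p = (−3.4)·(40/51.44) ≈ -2.644.
|E_p| > 1: demand is elastic.

-2.644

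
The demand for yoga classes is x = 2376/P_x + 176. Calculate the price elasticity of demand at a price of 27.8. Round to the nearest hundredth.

At P_x = 27.8, x = 261.4676.
dx/dP_x = −2376/P_x² = −3.0744.
Point elasticity E = (dx/dP_x)·(P_x/x) = -3.0744 × 27.8/261.4676 ≈ -0.33.
|E| < 1, so demand is inelastic at this price.

-0.33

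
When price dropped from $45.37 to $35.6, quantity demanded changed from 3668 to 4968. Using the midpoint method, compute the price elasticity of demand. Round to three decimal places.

-1.248

%ΔQ = (4968 − 3668)/[(3668 + 4968)/2] = 1300/4318 ≈ 0.3011.
%Δp = (35.6 − 45.37)/[(45.37 + 35.6)/2] = -9.77/40.485 ≈ -0.2413.
Arc elasticity E = %ΔQ/%Δp ≈ 0.3011/-0.2413 ≈ -1.248.
|E| > 1: demand is elastic over this range.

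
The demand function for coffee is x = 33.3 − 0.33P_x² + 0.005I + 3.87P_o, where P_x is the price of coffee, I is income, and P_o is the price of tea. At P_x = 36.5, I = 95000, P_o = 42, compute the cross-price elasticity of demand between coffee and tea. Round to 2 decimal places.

0.70

x = 33.3 − 0.33(36.5)² + 0.005(95000) + 3.87(42) = 33.3 − 439.6425 + 475 + 162.54 = 231.1975.
∂x/∂P_o = +3.87, so E_xy = 3.87·(42/231.1975) ≈ 0.70.
E_xy > 0: the goods are substitutes.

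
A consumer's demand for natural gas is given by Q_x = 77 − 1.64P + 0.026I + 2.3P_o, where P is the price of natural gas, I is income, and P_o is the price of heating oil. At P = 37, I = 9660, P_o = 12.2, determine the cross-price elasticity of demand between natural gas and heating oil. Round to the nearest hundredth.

0.09

First evaluate Q_x: 77 − 1.64(37) + 0.026(9660) + 2.3(12.2) = 77 − 60.68 + 251.16 + 28.06 = 295.54.
∂Q_x/∂P_o = +2.3, so E_xy = 2.3·(12.2/295.54) ≈ 0.09.
E_xy > 0: the goods are substitutes.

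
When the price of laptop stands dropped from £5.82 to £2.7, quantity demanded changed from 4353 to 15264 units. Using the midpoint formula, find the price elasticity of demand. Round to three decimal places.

%ΔQ = (15264 − 4353)/[(4353 + 15264)/2] = 10911/9808.5 ≈ 1.1124.
%ΔP = (2.7 − 5.82)/[(5.82 + 2.7)/2] = -3.12/4.26 ≈ -0.7324.
Arc elasticity E = %ΔQ/%ΔP ≈ 1.1124/-0.7324 ≈ -1.519.
|E| > 1: demand is elastic over this range.

-1.519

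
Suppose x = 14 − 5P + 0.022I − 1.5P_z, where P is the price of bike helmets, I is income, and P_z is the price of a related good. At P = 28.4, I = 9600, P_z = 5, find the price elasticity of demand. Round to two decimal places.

-1.88

At the given point, x = 14 − 5(28.4) + 0.022(9600) − 1.5(5) = 14 − 142 + 211.2 − 7.5 = 75.7.
∂x/∂P = −5, so E_p = (−5)·(28.4/75.7) ≈ -1.88.
|E_p| > 1: demand is elastic.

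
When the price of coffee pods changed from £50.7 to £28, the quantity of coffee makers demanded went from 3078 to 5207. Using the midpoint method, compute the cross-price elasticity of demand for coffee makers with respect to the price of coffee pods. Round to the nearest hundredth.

%ΔQ_x = (5207 − 3078)/[(3078+5207)/2] = 2129/4142.5 ≈ 0.5139.
%ΔP_y = (28 − 50.7)/[(50.7+28)/2] ≈ -0.5769.
E_xy = 0.5139/-0.5769 ≈ -0.89.
E_xy < 0, so coffee makers and coffee pods are complements.

-0.89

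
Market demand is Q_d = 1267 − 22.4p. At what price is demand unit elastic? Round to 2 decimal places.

28.28

For linear demand Q_d = a − bp, E = −bp/(a − bp). |E| = 1 ⇒ bp = a − bp ⇒ p = a/(2b).
p = 1267/(2·22.4) ≈ 28.28.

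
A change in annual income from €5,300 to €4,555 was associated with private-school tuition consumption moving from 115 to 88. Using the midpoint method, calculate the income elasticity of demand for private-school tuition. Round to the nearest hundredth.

%ΔQ = (88 − 115)/[(115+88)/2] = -27/101.5 ≈ -0.2660.
%ΔY = (4,555 − 5,300)/[(5,300+4,555)/2] = -745/4927.5 ≈ -0.1512.
E_I = %ΔQ/%ΔY ≈ 1.76.
E_I > 1: normal good (luxury).

1.76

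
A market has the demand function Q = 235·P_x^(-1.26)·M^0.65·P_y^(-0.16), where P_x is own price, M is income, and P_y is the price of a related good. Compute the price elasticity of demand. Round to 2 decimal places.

-1.26

For a Cobb–Douglas (constant-elasticity) form Q = A·P_x^α·…, the elasticity with respect to P_x equals the exponent α at every point.
Here the exponent on P_x is -1.26, so the price elasticity of demand is -1.26.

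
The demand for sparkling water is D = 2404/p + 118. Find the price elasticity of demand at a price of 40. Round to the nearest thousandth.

-0.337

At p = 40, D = 178.1.
dD/dp = −2404/p² = −1.5025.
Point elasticity E = (dD/dp)·(p/D) = -1.5025 × 40/178.1 ≈ -0.337.
|E| < 1, so demand is inelastic at this price.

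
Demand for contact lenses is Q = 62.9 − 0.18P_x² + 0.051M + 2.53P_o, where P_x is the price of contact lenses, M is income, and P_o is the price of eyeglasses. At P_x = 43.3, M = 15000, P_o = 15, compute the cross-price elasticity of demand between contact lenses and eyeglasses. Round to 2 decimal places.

0.07

Substituting, Q = 62.9 − 0.18(43.3)² + 0.051(15000) + 2.53(15) = 62.9 − 337.4802 + 765 + 37.95 = 528.3698.
∂Q/∂P_o = +2.53, so E_xy = 2.53·(15/528.3698) ≈ 0.07.
E_xy > 0: the goods are substitutes.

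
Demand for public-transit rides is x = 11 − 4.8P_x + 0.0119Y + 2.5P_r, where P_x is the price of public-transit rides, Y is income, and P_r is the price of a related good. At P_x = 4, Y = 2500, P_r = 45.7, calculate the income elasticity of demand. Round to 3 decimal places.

0.219

At the given point, x = 11 − 4.8(4) + 0.0119(2500) + 2.5(45.7) = 11 − 19.2 + 29.75 + 114.25 = 135.8.
∂x/∂Y = +0.0119, so E_I = 0.0119·(2500/135.8) ≈ 0.219.
E_I ∈ (0,1): normal good (necessity).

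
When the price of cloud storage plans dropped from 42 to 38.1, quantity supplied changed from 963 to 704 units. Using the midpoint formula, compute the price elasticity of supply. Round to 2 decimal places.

3.19

%Δq = (704 − 963)/[(963 + 704)/2] = -259/833.5 ≈ -0.3107.
%ΔP = (38.1 − 42)/[(42 + 38.1)/2] = -3.9/40.05 ≈ -0.0974.
Arc elasticity E = %Δq/%ΔP ≈ -0.3107/-0.0974 ≈ 3.19.
|E| > 1: supply is elastic over this range.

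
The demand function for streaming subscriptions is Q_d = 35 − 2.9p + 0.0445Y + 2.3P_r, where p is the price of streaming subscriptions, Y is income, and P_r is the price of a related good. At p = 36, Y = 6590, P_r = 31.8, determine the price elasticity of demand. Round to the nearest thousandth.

Substituting, Q_d = 35 − 2.9(36) + 0.0445(6590) + 2.3(31.8) = 35 − 104.4 + 293.255 + 73.14 = 296.995.
∂Q_d/∂p = −2.9, so E_p = (−2.9)·(36/296.995) ≈ -0.352.
|E_p| < 1: demand is inelastic.

-0.352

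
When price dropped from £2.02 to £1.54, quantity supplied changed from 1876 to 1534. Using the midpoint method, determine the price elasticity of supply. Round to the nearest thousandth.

0.744

%ΔQ = (1534 − 1876)/[(1876 + 1534)/2] = -342/1705 ≈ -0.2006.
%Δp = (1.54 − 2.02)/[(2.02 + 1.54)/2] = -0.48/1.78 ≈ -0.2697.
Arc elasticity E = %ΔQ/%Δp ≈ -0.2006/-0.2697 ≈ 0.744.
|E| < 1: supply is inelastic over this range.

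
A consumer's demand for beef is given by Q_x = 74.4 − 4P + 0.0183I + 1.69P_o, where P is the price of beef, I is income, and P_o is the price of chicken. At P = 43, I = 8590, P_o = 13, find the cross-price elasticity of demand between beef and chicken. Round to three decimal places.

Evaluating quantity at (P, I, P_o) gives Q_x = 74.4 − 4(43) + 0.0183(8590) + 1.69(13) = 74.4 − 172 + 157.197 + 21.97 = 81.567.
∂Q_x/∂P_o = +1.69, so E_xy = 1.69·(13/81.567) ≈ 0.269.
E_xy > 0: the goods are substitutes.

0.269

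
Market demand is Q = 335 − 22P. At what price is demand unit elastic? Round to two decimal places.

For linear demand Q = a − bP, E = −bP/(a − bP). |E| = 1 ⇒ bP = a − bP ⇒ P = a/(2b).
P = 335/(2·22) ≈ 7.61.

7.61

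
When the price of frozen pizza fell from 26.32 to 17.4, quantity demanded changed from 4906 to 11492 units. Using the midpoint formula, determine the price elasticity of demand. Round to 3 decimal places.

%ΔQ = (11492 − 4906)/[(4906 + 11492)/2] = 6586/8199 ≈ 0.8033.
%ΔP = (17.4 − 26.32)/[(26.32 + 17.4)/2] = -8.92/21.86 ≈ -0.4081.
Arc elasticity E = %ΔQ/%ΔP ≈ 0.8033/-0.4081 ≈ -1.969.
|E| > 1: demand is elastic over this range.

-1.969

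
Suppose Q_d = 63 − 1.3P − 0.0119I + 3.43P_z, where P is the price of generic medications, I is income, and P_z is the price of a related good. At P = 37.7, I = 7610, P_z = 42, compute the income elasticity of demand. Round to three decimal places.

Substituting, Q_d = 63 − 1.3(37.7) − 0.0119(7610) + 3.43(42) = 63 − 49.01 − 90.559 + 144.06 = 67.491.
∂Q_d/∂I = −0.0119, so E_I = -0.0119·(7610/67.491) ≈ -1.342.
E_I < 0: inferior good.

-1.342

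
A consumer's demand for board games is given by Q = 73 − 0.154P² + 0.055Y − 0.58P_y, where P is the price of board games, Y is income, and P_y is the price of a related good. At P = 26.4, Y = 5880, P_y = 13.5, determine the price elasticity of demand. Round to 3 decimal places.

-0.763

Substituting, Q = 73 − 0.154(26.4)² + 0.055(5880) − 0.58(13.5) = 73 − 107.3318 + 323.4 − 7.83 = 281.2382.
∂Q/∂P = −2·0.154·P = -8.1312, so E_p = -8.1312·(26.4/281.2382) ≈ -0.763.
|E_p| < 1: demand is inelastic.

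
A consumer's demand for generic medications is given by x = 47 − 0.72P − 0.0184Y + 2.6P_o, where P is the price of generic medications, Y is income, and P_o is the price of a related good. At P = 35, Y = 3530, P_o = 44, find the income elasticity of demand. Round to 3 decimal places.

At the given point, x = 47 − 0.72(35) − 0.0184(3530) + 2.6(44) = 47 − 25.2 − 64.952 + 114.4 = 71.248.
∂x/∂Y = −0.0184, so E_I = -0.0184·(3530/71.248) ≈ -0.912.
E_I < 0: inferior good.

-0.912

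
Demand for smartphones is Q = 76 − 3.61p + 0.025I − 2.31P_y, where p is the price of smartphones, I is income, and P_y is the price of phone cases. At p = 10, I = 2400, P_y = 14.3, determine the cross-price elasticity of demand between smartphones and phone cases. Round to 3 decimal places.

-0.494

Evaluating quantity at (p, I, P_y) gives Q = 76 − 3.61(10) + 0.025(2400) − 2.31(14.3) = 76 − 36.1 + 60 − 33.033 = 66.867.
∂Q/∂P_y = −2.31, so E_xy = -2.31·(14.3/66.867) ≈ -0.494.
E_xy < 0: the goods are complements.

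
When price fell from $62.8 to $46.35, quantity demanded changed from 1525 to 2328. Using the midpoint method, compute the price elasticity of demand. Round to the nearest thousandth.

%ΔQ = (2328 − 1525)/[(1525 + 2328)/2] = 803/1926.5 ≈ 0.4168.
%ΔP = (46.35 − 62.8)/[(62.8 + 46.35)/2] = -16.45/54.575 ≈ -0.3014.
Arc elasticity E = %ΔQ/%ΔP ≈ 0.4168/-0.3014 ≈ -1.383.
|E| > 1: demand is elastic over this range.

-1.383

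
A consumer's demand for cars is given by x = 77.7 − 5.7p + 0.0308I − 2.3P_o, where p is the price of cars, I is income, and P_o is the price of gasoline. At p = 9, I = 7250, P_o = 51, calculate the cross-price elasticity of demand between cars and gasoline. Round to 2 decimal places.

-0.89

First evaluate x: 77.7 − 5.7(9) + 0.0308(7250) − 2.3(51) = 77.7 − 51.3 + 223.3 − 117.3 = 132.4.
∂x/∂P_o = −2.3, so E_xy = -2.3·(51/132.4) ≈ -0.89.
E_xy < 0: the goods are complements.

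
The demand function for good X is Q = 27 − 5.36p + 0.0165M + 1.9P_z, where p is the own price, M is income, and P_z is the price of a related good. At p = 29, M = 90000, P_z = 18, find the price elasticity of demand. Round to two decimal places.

-0.11

Substituting, Q = 27 − 5.36(29) + 0.0165(90000) + 1.9(18) = 27 − 155.44 + 1485 + 34.2 = 1390.76.
∂Q/∂p = −5.36, so E_p = (−5.36)·(29/1390.76) ≈ -0.11.
|E_p| < 1: demand is inelastic.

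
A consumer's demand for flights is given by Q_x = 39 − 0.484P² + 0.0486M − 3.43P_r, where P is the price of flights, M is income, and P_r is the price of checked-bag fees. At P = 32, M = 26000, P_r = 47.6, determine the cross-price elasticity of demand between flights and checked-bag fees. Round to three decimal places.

First evaluate Q_x: 39 − 0.484(32)² + 0.0486(26000) − 3.43(47.6) = 39 − 495.616 + 1263.6 − 163.268 = 643.716.
∂Q_x/∂P_r = −3.43, so E_xy = -3.43·(47.6/643.716) ≈ -0.254.
E_xy < 0: the goods are complements.

-0.254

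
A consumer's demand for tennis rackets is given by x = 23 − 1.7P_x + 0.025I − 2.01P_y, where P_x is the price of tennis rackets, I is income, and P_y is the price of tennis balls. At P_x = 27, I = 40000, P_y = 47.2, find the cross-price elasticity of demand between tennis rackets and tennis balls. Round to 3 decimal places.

-0.108

x = 23 − 1.7(27) + 0.025(40000) − 2.01(47.2) = 23 − 45.9 + 1000 − 94.872 = 882.228.
∂x/∂P_y = −2.01, so E_xy = -2.01·(47.2/882.228) ≈ -0.108.
E_xy < 0: the goods are complements.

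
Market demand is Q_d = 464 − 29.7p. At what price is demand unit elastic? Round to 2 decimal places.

For linear demand Q_d = a − bp, E = −bp/(a − bp). |E| = 1 ⇒ bp = a − bp ⇒ p = a/(2b).
p = 464/(2·29.7) ≈ 7.81.

7.81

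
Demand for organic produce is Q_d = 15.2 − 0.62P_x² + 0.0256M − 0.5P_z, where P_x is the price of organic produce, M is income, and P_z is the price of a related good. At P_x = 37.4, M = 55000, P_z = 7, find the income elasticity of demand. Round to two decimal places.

2.55

Substituting, Q_d = 15.2 − 0.62(37.4)² + 0.0256(55000) − 0.5(7) = 15.2 − 867.2312 + 1408 − 3.5 = 552.4688.
∂Q_d/∂M = +0.0256, so E_I = 0.0256·(55000/552.4688) ≈ 2.55.
E_I > 1: normal good (luxury).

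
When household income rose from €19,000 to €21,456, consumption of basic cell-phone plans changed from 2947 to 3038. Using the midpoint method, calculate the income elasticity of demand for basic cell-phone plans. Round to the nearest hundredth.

%ΔQ = (3038 − 2947)/[(2947+3038)/2] = 91/2992.5 ≈ 0.0304.
%ΔY = (21,456 − 19,000)/[(19,000+21,456)/2] = 2456/20228 ≈ 0.1214.
E_I = %ΔQ/%ΔY ≈ 0.25.
E_I ∈ (0,1): normal good (necessity).

0.25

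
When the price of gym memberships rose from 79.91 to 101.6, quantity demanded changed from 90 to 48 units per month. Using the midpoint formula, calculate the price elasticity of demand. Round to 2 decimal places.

-2.55

%ΔQ = (48 − 90)/[(90 + 48)/2] = -42/69 ≈ -0.6087.
%Δp = (101.6 − 79.91)/[(79.91 + 101.6)/2] = 21.69/90.755 ≈ 0.2390.
Arc elasticity E = %ΔQ/%Δp ≈ -0.6087/0.2390 ≈ -2.55.
|E| > 1: demand is elastic over this range.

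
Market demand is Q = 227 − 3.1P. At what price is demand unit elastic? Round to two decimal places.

36.61

For linear demand Q = a − bP, E = −bP/(a − bP). |E| = 1 ⇒ bP = a − bP ⇒ P = a/(2b).
P = 227/(2·3.1) ≈ 36.61.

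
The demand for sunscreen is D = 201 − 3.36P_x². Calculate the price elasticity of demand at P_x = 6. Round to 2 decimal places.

-3.02

At P_x = 6, D = 80.04.
dD/dP_x = −2·3.36·P_x = −40.32.
Point elasticity E = (dD/dP_x)·(P_x/D) = -40.32 × 6/80.04 ≈ -3.02.
|E| > 1, so demand is elastic at this price.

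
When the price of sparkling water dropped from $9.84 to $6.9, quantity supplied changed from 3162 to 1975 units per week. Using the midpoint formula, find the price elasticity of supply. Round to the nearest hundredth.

%ΔQ = (1975 − 3162)/[(3162 + 1975)/2] = -1187/2568.5 ≈ -0.4621.
%Δp = (6.9 − 9.84)/[(9.84 + 6.9)/2] = -2.94/8.37 ≈ -0.3513.
Arc elasticity E = %ΔQ/%Δp ≈ -0.4621/-0.3513 ≈ 1.32.
|E| > 1: supply is elastic over this range.

1.32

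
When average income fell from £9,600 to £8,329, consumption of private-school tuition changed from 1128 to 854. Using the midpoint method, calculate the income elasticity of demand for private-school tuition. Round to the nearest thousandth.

1.950

%ΔQ = (854 − 1128)/[(1128+854)/2] = -274/991 ≈ -0.2765.
%ΔY = (8,329 − 9,600)/[(9,600+8,329)/2] = -1271/8964.5 ≈ -0.1418.
E_I = %ΔQ/%ΔY ≈ 1.950.
E_I > 1: normal good (luxury).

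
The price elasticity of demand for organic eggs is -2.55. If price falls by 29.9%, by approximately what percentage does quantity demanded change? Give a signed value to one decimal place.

%ΔQ ≈ E × %ΔP = (-2.55) × (-29.9%) ≈ 76.2%.

76.2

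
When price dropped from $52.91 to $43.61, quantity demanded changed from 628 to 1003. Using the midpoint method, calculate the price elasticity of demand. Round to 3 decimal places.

%ΔQ = (1003 − 628)/[(628 + 1003)/2] = 375/815.5 ≈ 0.4598.
%Δp = (43.61 − 52.91)/[(52.91 + 43.61)/2] = -9.3/48.26 ≈ -0.1927.
Arc elasticity E = %ΔQ/%Δp ≈ 0.4598/-0.1927 ≈ -2.386.
|E| > 1: demand is elastic over this range.

-2.386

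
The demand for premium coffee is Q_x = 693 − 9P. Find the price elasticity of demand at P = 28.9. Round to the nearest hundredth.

-0.60

At P = 28.9, Q_x = 432.9.
dQ_x/dP = −9.
Point elasticity E = (dQ_x/dP)·(P/Q_x) = -9 × 28.9/432.9 ≈ -0.60.
|E| < 1, so demand is inelastic at this price.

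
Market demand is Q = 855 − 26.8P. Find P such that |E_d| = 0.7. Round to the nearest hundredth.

Set −bP/(a − bP) = −0.7 ⇒ bP = 0.7(a − bP) ⇒ bP(1+0.7) = 0.7·a.
P = 0.7·855/(26.8·1.7) ≈ 13.14.

13.14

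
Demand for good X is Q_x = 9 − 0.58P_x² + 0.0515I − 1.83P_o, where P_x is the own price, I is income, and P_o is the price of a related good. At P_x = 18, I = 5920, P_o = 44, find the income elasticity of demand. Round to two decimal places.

6.71

Substituting, Q_x = 9 − 0.58(18)² + 0.0515(5920) − 1.83(44) = 9 − 187.92 + 304.88 − 80.52 = 45.44.
∂Q_x/∂I = +0.0515, so E_I = 0.0515·(5920/45.44) ≈ 6.71.
E_I > 1: normal good (luxury).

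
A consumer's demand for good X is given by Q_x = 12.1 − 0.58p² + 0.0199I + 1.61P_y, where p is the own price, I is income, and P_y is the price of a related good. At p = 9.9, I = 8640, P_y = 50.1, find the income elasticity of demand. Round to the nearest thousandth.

Q_x = 12.1 − 0.58(9.9)² + 0.0199(8640) + 1.61(50.1) = 12.1 − 56.8458 + 171.936 + 80.661 = 207.8512.
∂Q_x/∂I = +0.0199, so E_I = 0.0199·(8640/207.8512) ≈ 0.827.
E_I ∈ (0,1): normal good (necessity).

0.827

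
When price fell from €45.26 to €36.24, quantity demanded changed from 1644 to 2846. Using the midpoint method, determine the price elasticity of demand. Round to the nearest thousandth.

%Δq = (2846 − 1644)/[(1644 + 2846)/2] = 1202/2245 ≈ 0.5354.
%ΔP = (36.24 − 45.26)/[(45.26 + 36.24)/2] = -9.02/40.75 ≈ -0.2213.
Arc elasticity E = %Δq/%ΔP ≈ 0.5354/-0.2213 ≈ -2.419.
|E| > 1: demand is elastic over this range.

-2.419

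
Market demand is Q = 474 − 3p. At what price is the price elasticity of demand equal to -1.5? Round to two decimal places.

Set −bp/(a − bp) = −1.5 ⇒ bp = 1.5(a − bp) ⇒ bp(1+1.5) = 1.5·a.
p = 1.5·474/(3·2.5) = 94.80.

94.80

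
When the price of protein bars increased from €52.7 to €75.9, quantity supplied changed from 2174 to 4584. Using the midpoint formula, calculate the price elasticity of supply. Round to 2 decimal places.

1.98

%Δq = (4584 − 2174)/[(2174 + 4584)/2] = 2410/3379 ≈ 0.7132.
%Δp = (75.9 − 52.7)/[(52.7 + 75.9)/2] = 23.2/64.3 ≈ 0.3608.
Arc elasticity E = %Δq/%Δp ≈ 0.7132/0.3608 ≈ 1.98.
|E| > 1: supply is elastic over this range.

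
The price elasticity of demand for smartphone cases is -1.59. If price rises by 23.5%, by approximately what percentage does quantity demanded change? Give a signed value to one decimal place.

%ΔQ ≈ E × %ΔP = (-1.59) × (23.5%) ≈ -37.4%.

-37.4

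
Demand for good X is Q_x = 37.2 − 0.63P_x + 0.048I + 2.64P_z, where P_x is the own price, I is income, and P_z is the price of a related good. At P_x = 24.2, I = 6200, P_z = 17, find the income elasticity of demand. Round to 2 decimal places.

0.82

Evaluating quantity at (P_x, I, P_z) gives Q_x = 37.2 − 0.63(24.2) + 0.048(6200) + 2.64(17) = 37.2 − 15.246 + 297.6 + 44.88 = 364.434.
∂Q_x/∂I = +0.048, so E_I = 0.048·(6200/364.434) ≈ 0.82.
E_I ∈ (0,1): normal good (necessity).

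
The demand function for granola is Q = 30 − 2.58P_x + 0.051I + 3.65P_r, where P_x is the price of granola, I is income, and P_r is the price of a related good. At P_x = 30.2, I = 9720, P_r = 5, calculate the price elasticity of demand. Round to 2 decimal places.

-0.17

At the given point, Q = 30 − 2.58(30.2) + 0.051(9720) + 3.65(5) = 30 − 77.916 + 495.72 + 18.25 = 466.054.
∂Q/∂P_x = −2.58, so E_p = (−2.58)·(30.2/466.054) ≈ -0.17.
|E_p| < 1: demand is inelastic.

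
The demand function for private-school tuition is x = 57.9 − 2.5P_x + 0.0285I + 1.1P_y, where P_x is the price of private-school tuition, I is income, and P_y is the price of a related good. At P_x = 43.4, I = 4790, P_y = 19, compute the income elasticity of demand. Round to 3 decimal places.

x = 57.9 − 2.5(43.4) + 0.0285(4790) + 1.1(19) = 57.9 − 108.5 + 136.515 + 20.9 = 106.815.
∂x/∂I = +0.0285, so E_I = 0.0285·(4790/106.815) ≈ 1.278.
E_I > 1: normal good (luxury).

1.278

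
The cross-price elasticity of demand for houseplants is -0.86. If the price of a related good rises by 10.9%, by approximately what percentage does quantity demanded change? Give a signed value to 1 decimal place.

-9.4

%ΔQ ≈ E × %ΔP_y = (-0.86) × (10.9%) ≈ -9.4%.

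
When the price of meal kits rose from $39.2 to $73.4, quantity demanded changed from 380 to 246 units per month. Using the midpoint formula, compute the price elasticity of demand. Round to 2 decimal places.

%Δq = (246 − 380)/[(380 + 246)/2] = -134/313 ≈ -0.4281.
%Δp = (73.4 − 39.2)/[(39.2 + 73.4)/2] = 34.2/56.3 ≈ 0.6075.
Arc elasticity E = %Δq/%Δp ≈ -0.4281/0.6075 ≈ -0.70.
|E| < 1: demand is inelastic over this range.

-0.70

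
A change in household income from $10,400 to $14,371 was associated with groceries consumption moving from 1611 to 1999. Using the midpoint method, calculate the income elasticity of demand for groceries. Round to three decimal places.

0.670

%ΔQ = (1999 − 1611)/[(1611+1999)/2] = 388/1805 ≈ 0.2150.
%ΔY = (14,371 − 10,400)/[(10,400+14,371)/2] = 3971/12385.5 ≈ 0.3206.
E_I = %ΔQ/%ΔY ≈ 0.670.
E_I ∈ (0,1): normal good (necessity).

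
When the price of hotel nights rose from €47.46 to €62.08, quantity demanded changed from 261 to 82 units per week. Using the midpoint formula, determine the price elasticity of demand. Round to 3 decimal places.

-3.910

%Δq = (82 − 261)/[(261 + 82)/2] = -179/171.5 ≈ -1.0437.
%Δp = (62.08 − 47.46)/[(47.46 + 62.08)/2] = 14.62/54.77 ≈ 0.2669.
Arc elasticity E = %Δq/%Δp ≈ -1.0437/0.2669 ≈ -3.910.
|E| > 1: demand is elastic over this range.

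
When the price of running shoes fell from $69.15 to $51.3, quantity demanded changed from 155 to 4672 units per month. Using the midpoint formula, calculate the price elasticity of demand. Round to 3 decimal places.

-6.315

%Δq = (4672 − 155)/[(155 + 4672)/2] = 4517/2413.5 ≈ 1.8716.
%ΔP = (51.3 − 69.15)/[(69.15 + 51.3)/2] = -17.85/60.225 ≈ -0.2964.
Arc elasticity E = %Δq/%ΔP ≈ 1.8716/-0.2964 ≈ -6.315.
|E| > 1: demand is elastic over this range.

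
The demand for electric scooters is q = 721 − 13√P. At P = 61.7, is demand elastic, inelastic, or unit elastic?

inelastic

At P = 61.7, q = 618.8858.
dq/dP = −13/(2√P) = −13/(2·7.8549).
Point elasticity E = (dq/dP)·(P/q) = -0.8275 × 61.7/618.8858 ≈ -0.082.
|E| ≈ 0.082 < 1, so demand is inelastic.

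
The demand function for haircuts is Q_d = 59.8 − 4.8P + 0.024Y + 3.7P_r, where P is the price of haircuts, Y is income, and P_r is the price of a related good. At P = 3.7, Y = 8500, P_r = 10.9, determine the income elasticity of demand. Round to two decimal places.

First evaluate Q_d: 59.8 − 4.8(3.7) + 0.024(8500) + 3.7(10.9) = 59.8 − 17.76 + 204 + 40.33 = 286.37.
∂Q_d/∂Y = +0.024, so E_I = 0.024·(8500/286.37) ≈ 0.71.
E_I ∈ (0,1): normal good (necessity).

0.71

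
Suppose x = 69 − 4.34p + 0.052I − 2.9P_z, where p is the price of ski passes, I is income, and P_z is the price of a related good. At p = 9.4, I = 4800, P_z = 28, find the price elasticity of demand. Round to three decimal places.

-0.208

Substituting, x = 69 − 4.34(9.4) + 0.052(4800) − 2.9(28) = 69 − 40.796 + 249.6 − 81.2 = 196.604.
∂x/∂p = −4.34, so E_p = (−4.34)·(9.4/196.604) ≈ -0.208.
|E_p| < 1: demand is inelastic.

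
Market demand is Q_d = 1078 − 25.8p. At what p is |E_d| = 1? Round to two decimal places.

20.89

For linear demand Q_d = a − bp, E = −bp/(a − bp). |E| = 1 ⇒ bp = a − bp ⇒ p = a/(2b).
p = 1078/(2·25.8) ≈ 20.89.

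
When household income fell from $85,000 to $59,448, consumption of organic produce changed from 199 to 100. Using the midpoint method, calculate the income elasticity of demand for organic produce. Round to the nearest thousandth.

1.872

%ΔQ = (100 − 199)/[(199+100)/2] = -99/149.5 ≈ -0.6622.
%ΔM = (59,448 − 85,000)/[(85,000+59,448)/2] = -25552/72224 ≈ -0.3538.
E_I = %ΔQ/%ΔM ≈ 1.872.
E_I > 1: normal good (luxury).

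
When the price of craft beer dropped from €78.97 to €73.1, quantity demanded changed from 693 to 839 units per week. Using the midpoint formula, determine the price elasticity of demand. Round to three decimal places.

%ΔQ = (839 − 693)/[(693 + 839)/2] = 146/766 ≈ 0.1906.
%ΔP = (73.1 − 78.97)/[(78.97 + 73.1)/2] = -5.87/76.035 ≈ -0.0772.
Arc elasticity E = %ΔQ/%ΔP ≈ 0.1906/-0.0772 ≈ -2.469.
|E| > 1: demand is elastic over this range.

-2.469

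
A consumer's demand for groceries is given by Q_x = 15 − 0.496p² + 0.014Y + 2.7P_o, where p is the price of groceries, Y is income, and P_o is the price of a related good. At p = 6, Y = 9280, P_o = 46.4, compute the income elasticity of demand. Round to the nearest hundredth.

Substituting, Q_x = 15 − 0.496(6)² + 0.014(9280) + 2.7(46.4) = 15 − 17.856 + 129.92 + 125.28 = 252.344.
∂Q_x/∂Y = +0.014, so E_I = 0.014·(9280/252.344) ≈ 0.51.
E_I ∈ (0,1): normal good (necessity).

0.51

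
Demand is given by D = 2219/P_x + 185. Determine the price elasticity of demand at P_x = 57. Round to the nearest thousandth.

At P_x = 57, D = 223.9298.
dD/dP_x = −2219/P_x² = −0.683.
Point elasticity E = (dD/dP_x)·(P_x/D) = -0.683 × 57/223.9298 ≈ -0.174.
|E| < 1, so demand is inelastic at this price.

-0.174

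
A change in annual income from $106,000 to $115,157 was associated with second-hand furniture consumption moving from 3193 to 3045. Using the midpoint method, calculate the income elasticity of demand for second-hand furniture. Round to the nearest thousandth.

%ΔQ = (3045 − 3193)/[(3193+3045)/2] = -148/3119 ≈ -0.0475.
%ΔY = (115,157 − 106,000)/[(106,000+115,157)/2] = 9157/110578.5 ≈ 0.0828.
E_I = %ΔQ/%ΔY ≈ -0.573.
E_I < 0: inferior good.

-0.573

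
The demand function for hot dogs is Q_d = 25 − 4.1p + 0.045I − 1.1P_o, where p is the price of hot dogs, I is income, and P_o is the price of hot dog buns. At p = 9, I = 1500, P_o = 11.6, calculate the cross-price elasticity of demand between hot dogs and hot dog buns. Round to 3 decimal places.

Substituting, Q_d = 25 − 4.1(9) + 0.045(1500) − 1.1(11.6) = 25 − 36.9 + 67.5 − 12.76 = 42.84.
∂Q_d/∂P_o = −1.1, so E_xy = -1.1·(11.6/42.84) ≈ -0.298.
E_xy < 0: the goods are complements.

-0.298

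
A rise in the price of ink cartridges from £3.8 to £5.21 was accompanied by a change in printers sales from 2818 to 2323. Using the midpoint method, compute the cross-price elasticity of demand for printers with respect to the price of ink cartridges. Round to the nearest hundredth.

%ΔQ_x = (2323 − 2818)/[(2818+2323)/2] = -495/2570.5 ≈ -0.1926.
%ΔP_y = (5.21 − 3.8)/[(3.8+5.21)/2] ≈ 0.3130.
E_xy = -0.1926/0.3130 ≈ -0.62.
E_xy < 0, so printers and ink cartridges are complements.

-0.62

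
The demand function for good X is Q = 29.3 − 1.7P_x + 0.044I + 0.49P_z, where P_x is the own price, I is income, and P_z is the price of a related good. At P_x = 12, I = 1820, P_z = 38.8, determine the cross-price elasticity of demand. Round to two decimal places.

Q = 29.3 − 1.7(12) + 0.044(1820) + 0.49(38.8) = 29.3 − 20.4 + 80.08 + 19.012 = 107.992.
∂Q/∂P_z = +0.49, so E_xy = 0.49·(38.8/107.992) ≈ 0.18.
E_xy > 0: the goods are substitutes.

0.18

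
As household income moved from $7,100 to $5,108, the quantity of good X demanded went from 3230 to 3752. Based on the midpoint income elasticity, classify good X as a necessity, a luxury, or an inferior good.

inferior

%ΔQ = (3752 − 3230)/[(3230+3752)/2] = 522/3491 ≈ 0.1495.
%ΔI = (5,108 − 7,100)/[(7,100+5,108)/2] = -1992/6104 ≈ -0.3263.
E_I = %ΔQ/%ΔI ≈ -0.458.
E_I < 0: inferior good.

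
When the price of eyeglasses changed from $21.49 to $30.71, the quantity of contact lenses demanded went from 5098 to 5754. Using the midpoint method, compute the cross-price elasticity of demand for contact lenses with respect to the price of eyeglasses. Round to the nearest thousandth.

0.342

%ΔQ_x = (5754 − 5098)/[(5098+5754)/2] = 656/5426 ≈ 0.1209.
%ΔP_y = (30.71 − 21.49)/[(21.49+30.71)/2] ≈ 0.3533.
E_xy = 0.1209/0.3533 ≈ 0.342.
E_xy > 0, so contact lenses and eyeglasses are substitutes.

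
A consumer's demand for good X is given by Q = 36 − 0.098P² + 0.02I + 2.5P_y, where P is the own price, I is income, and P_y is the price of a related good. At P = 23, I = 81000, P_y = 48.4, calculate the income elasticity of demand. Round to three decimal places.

First evaluate Q: 36 − 0.098(23)² + 0.02(81000) + 2.5(48.4) = 36 − 51.842 + 1620 + 121 = 1725.158.
∂Q/∂I = +0.02, so E_I = 0.02·(81000/1725.158) ≈ 0.939.
E_I ∈ (0,1): normal good (necessity).

0.939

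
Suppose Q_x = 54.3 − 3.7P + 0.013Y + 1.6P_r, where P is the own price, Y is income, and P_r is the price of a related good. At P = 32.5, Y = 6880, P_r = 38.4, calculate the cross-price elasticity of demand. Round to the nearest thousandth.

0.723

At the given point, Q_x = 54.3 − 3.7(32.5) + 0.013(6880) + 1.6(38.4) = 54.3 − 120.25 + 89.44 + 61.44 = 84.93.
∂Q_x/∂P_r = +1.6, so E_xy = 1.6·(38.4/84.93) ≈ 0.723.
E_xy > 0: the goods are substitutes.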